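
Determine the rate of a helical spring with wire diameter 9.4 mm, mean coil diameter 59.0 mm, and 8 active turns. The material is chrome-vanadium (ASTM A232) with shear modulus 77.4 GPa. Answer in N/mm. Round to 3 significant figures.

46.0 N/mm

k = Gd⁴/(8D³N_a) = (77.4×10³ × 9.4⁴) / (8 × 59.0³ × 8)
  = 6.043e+08 / 1.31443e+07 = 45.974 N/mm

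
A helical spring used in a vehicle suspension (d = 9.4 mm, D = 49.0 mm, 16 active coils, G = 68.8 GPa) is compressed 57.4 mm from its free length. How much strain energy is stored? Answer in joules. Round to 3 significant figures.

k = Gd⁴/(8D³N_a) = (68.8×10³)(9.4⁴)/(8·49.0³·16) = 35.67 N/mm
U = ½kδ² = 0.5 × 35.67 × 57.4² = 58762 N·mm = 58.762 J

58.8 J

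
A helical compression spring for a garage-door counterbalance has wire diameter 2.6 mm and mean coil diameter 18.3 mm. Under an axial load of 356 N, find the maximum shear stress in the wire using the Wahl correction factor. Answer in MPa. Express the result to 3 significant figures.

Spring index C = D/d = 18.3/2.6 = 7.0385
K_W = (4C−1)/(4C−4) + 0.615/C = 27.154/24.154 + 0.0874 = 1.2116
τ₀ = 8FD/(πd³) = 8·356·18.3/(π·2.6³) = 52118.4/55.217 = 943.89 MPa
τ_max = K·τ₀ = 1.2116 × 943.89 = 1143.6 MPa

1140 MPa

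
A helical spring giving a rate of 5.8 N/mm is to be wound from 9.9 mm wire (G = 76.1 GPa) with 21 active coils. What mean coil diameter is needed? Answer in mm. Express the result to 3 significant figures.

90.9 mm

D = (Gd⁴/(8N_a·k))^(1/3) = (76.1×10³·9.9⁴/(8·21·5.8))^(1/3)
  = (750219)^(1/3) = 90.8649 mm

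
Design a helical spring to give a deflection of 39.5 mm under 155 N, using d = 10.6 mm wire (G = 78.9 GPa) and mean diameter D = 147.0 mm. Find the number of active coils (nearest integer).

10

Required rate k = F/δ = 155/39.5 = 3.9241 N/mm
N_a = Gd⁴/(8D³k) = (78.9×10³ × 10.6⁴)/(8 × 147.0³ × 3.9241)
    = 9.96094e+08 / 9.97187e+07 = 9.989 → 10 coils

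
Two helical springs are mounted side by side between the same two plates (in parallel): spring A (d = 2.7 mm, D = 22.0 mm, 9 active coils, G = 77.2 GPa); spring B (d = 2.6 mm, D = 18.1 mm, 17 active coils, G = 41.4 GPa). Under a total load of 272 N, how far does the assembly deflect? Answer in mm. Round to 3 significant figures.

35.3 mm

k_A = Gd⁴/(8D³N_a) = (77.2×10³)(2.7⁴)/(8·22.0³·9) = 5.3515 N/mm
k_B = Gd⁴/(8D³N_a) = (41.4×10³)(2.6⁴)/(8·18.1³·17) = 2.346 N/mm
Parallel: k_eq = 5.3515 + 2.346 = 7.6974 N/mm
δ = F/k_eq = 272/7.6974 = 35.337 mm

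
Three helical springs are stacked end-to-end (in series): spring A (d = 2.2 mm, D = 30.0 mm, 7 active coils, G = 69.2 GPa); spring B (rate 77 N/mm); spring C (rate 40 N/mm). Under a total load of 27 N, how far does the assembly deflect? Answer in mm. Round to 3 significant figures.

26.2 mm

k_A = Gd⁴/(8D³N_a) = (69.2×10³)(2.2⁴)/(8·30.0³·7) = 1.0721 N/mm
Series: 1/k_eq = 1/1.0721 + 1/77 + 1/40 = 0.97071; k_eq = 1.0302 N/mm
δ = F/k_eq = 27/1.0302 = 26.209 mm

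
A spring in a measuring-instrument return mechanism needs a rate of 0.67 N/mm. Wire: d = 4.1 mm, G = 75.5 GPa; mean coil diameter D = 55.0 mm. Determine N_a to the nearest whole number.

24

N_a = Gd⁴/(8D³k) = (75.5×10³ × 4.1⁴)/(8 × 55.0³ × 0.67)
    = 2.13345e+07 / 891770 = 23.92 → 24 coils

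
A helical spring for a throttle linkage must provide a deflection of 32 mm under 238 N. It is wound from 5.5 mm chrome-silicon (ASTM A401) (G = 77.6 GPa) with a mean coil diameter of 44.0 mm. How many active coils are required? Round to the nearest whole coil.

14

Required rate k = F/δ = 238/32 = 7.4375 N/mm
N_a = Gd⁴/(8D³k) = (77.6×10³ × 5.5⁴)/(8 × 44.0³ × 7.4375)
    = 7.10088e+07 / 5.06845e+06 = 14.01 → 14 coils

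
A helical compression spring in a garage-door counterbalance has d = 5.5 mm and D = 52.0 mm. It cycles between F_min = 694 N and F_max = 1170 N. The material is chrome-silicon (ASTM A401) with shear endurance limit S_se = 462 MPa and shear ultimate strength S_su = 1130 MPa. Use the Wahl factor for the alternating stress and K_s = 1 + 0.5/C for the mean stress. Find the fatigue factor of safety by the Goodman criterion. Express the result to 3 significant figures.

0.859

C = D/d = 52.0/5.5 = 9.4545; K_W = (4C−1)/(4C−4)+0.615/C = 1.1538; K_s = 1+0.5/C = 1.0529
F_a = (F_max−F_min)/2 = 238 N; F_m = (F_max+F_min)/2 = 932 N
τ_a = K_W·8F_aD/(πd³) = 1.1538 × 189.42 = 218.55 MPa
τ_m = K_s·8F_mD/(πd³) = 1.0529 × 741.77 = 781 MPa
Goodman: 1/n_f = τ_a/S_se + τ_m/S_su = 218.55/462 + 781/1130 = 0.47305 + 0.69115 = 1.1642
n_f = 1/1.1642 = 0.859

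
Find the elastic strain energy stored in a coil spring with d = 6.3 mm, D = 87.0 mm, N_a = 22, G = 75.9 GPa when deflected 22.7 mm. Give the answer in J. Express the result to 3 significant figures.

k = Gd⁴/(8D³N_a) = (75.9×10³)(6.3⁴)/(8·87.0³·22) = 1.0317 N/mm
U = ½kδ² = 0.5 × 1.0317 × 22.7² = 265.8 N·mm = 0.2658 J

0.266 J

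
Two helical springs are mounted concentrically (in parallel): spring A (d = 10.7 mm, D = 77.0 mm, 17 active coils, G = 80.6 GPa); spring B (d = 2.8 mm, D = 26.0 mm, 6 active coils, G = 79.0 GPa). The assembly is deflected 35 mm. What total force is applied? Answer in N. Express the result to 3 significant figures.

k_A = Gd⁴/(8D³N_a) = (80.6×10³)(10.7⁴)/(8·77.0³·17) = 17.016 N/mm
k_B = Gd⁴/(8D³N_a) = (79.0×10³)(2.8⁴)/(8·26.0³·6) = 5.7557 N/mm
Parallel: k_eq = 17.016 + 5.7557 = 22.772 N/mm
F = k_eq·δ = 22.772·35 = 797.01 N

797 N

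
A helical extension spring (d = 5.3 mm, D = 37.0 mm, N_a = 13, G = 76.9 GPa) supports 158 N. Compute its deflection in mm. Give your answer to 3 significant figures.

13.7 mm

k = Gd⁴/(8D³N_a) = (76.9×10³)(5.3⁴)/(8·37.0³·13) = 11.518 N/mm
δ = F/k = 158 / 11.518 = 13.717 mm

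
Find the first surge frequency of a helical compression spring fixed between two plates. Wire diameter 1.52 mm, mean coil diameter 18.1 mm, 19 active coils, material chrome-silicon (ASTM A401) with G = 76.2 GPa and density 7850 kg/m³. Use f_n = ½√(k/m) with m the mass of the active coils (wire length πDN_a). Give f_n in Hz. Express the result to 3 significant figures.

85.6 Hz

k = Gd⁴/(8D³N_a) = (76.2×10³)(1.52⁴)/(8·18.1³·19) = 0.45128 N/mm = 451.28 N/m
Wire length L = πDN_a = π·18.1·19 = 1080.4 mm
m = ρ·(πd²/4)·L = 7850 × 1.8146×10⁻⁶ m² × 1.0804 m = 0.01539 kg
f_n = ½√(k/m) = 0.5·√(451.28/0.01539) = 0.5·√(29324) = 85.621 Hz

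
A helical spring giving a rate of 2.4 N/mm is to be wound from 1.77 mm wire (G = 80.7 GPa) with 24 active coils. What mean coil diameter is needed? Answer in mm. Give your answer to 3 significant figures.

12.0 mm

D = (Gd⁴/(8N_a·k))^(1/3) = (80.7×10³·1.77⁴/(8·24·2.4))^(1/3)
  = (1718.91)^(1/3) = 11.9789 mm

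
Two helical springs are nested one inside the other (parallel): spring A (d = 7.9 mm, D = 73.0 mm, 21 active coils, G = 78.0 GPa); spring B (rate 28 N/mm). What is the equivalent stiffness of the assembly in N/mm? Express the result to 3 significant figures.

32.6 N/mm

k_A = Gd⁴/(8D³N_a) = (78.0×10³)(7.9⁴)/(8·73.0³·21) = 4.6486 N/mm
Parallel: k_eq = 4.6486 + 28 = 32.649 N/mm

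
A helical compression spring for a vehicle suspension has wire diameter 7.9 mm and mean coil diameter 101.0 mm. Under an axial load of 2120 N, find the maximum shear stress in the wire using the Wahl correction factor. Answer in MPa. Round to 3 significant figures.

1230 MPa

Spring index C = D/d = 101.0/7.9 = 12.7848
K_W = (4C−1)/(4C−4) + 0.615/C = 50.139/47.139 + 0.0481 = 1.1117
τ₀ = 8FD/(πd³) = 8·2120·101.0/(π·7.9³) = 1.71296e+06/1548.9 = 1105.9 MPa
τ_max = K·τ₀ = 1.1117 × 1105.9 = 1229.5 MPa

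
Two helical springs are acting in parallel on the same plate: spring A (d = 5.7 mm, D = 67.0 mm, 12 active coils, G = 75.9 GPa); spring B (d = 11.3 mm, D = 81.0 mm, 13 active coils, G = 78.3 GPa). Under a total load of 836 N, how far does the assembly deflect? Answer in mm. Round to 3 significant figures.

32.3 mm

k_A = Gd⁴/(8D³N_a) = (75.9×10³)(5.7⁴)/(8·67.0³·12) = 2.7749 N/mm
k_B = Gd⁴/(8D³N_a) = (78.3×10³)(11.3⁴)/(8·81.0³·13) = 23.099 N/mm
Parallel: k_eq = 2.7749 + 23.099 = 25.874 N/mm
δ = F/k_eq = 836/25.874 = 32.311 mm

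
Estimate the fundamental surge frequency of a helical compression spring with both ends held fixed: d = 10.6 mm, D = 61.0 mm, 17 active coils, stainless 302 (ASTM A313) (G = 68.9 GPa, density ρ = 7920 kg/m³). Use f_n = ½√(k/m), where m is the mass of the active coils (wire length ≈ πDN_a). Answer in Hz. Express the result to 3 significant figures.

55.6 Hz

k = Gd⁴/(8D³N_a) = (68.9×10³)(10.6⁴)/(8·61.0³·17) = 28.178 N/mm = 28178 N/m
Wire length L = πDN_a = π·61.0·17 = 3257.8 mm
m = ρ·(πd²/4)·L = 7920 × 88.247×10⁻⁶ m² × 3.2578 m = 2.277 kg
f_n = ½√(k/m) = 0.5·√(28178/2.277) = 0.5·√(12375) = 55.622 Hz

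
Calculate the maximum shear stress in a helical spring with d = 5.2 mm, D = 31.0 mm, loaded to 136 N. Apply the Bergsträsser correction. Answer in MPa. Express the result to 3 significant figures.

94.7 MPa

Spring index C = D/d = 31.0/5.2 = 5.9615
K_B = (4C+2)/(4C−3) = 25.846/20.846 = 1.2399
τ₀ = 8FD/(πd³) = 8·136·31.0/(π·5.2³) = 33728/441.73 = 76.354 MPa
τ_max = K·τ₀ = 1.2399 × 76.354 = 94.667 MPa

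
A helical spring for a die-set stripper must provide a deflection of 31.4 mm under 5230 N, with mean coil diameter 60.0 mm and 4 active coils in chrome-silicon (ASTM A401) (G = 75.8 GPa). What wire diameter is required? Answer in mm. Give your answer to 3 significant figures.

11.1 mm

Required rate k = F/δ = 5230/31.4 = 166.56 N/mm
d = (8D³N_a·k / G)^(1/4) = (8·60.0³·4·166.56 / (75.8×10³))^0.25
  = (15188)^0.25 = 11.1014 mm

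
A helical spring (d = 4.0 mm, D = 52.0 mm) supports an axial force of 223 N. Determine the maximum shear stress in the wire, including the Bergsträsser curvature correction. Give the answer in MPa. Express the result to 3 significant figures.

508 MPa

Spring index C = D/d = 52.0/4.0 = 13.0000
K_B = (4C+2)/(4C−3) = 54.000/49.000 = 1.1020
τ₀ = 8FD/(πd³) = 8·223·52.0/(π·4.0³) = 92768/201.06 = 461.39 MPa
τ_max = K·τ₀ = 1.1020 × 461.39 = 508.47 MPa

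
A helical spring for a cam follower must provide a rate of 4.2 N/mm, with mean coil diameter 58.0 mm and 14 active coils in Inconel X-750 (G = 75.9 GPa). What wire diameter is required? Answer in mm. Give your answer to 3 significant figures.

d = (8D³N_a·k / G)^(1/4) = (8·58.0³·14·4.2 / (75.9×10³))^0.25
  = (1209.2)^0.25 = 5.8969 mm

5.90 mm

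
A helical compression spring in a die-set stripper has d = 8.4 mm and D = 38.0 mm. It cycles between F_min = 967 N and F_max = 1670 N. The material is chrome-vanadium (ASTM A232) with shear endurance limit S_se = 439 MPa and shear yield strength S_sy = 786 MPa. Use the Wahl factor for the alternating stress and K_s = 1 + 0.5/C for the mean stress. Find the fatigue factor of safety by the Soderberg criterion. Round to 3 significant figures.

C = D/d = 38.0/8.4 = 4.5238; K_W = (4C−1)/(4C−4)+0.615/C = 1.3488; K_s = 1+0.5/C = 1.1105
F_a = (F_max−F_min)/2 = 351.5 N; F_m = (F_max+F_min)/2 = 1318.5 N
τ_a = K_W·8F_aD/(πd³) = 1.3488 × 57.387 = 77.402 MPa
τ_m = K_s·8F_mD/(πd³) = 1.1105 × 215.26 = 239.05 MPa
Soderberg: 1/n_f = τ_a/S_se + τ_m/S_sy = 77.402/439 + 239.05/786 = 0.17632 + 0.30414 = 0.48045
n_f = 1/0.48045 = 2.081

2.08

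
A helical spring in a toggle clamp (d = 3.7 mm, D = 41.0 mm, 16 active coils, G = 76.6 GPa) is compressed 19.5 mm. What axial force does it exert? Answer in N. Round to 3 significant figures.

k = Gd⁴/(8D³N_a) = (76.6×10³)(3.7⁴)/(8·41.0³·16) = 1.6273 N/mm
F = k·δ = 1.6273 × 19.5 = 31.733 N

31.7 N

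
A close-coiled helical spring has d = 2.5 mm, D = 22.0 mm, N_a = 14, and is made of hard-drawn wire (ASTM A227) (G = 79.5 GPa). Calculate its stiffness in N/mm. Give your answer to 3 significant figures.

k = Gd⁴/(8D³N_a) = (79.5×10³ × 2.5⁴) / (8 × 22.0³ × 14)
  = 3.10547e+06 / 1.19258e+06 = 2.604 N/mm

2.60 N/mm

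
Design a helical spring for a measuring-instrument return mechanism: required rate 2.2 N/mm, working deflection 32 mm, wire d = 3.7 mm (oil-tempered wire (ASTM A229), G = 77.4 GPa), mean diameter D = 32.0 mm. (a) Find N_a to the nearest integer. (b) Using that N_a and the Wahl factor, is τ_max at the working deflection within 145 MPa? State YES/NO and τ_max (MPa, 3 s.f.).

N_a = Gd⁴/(8D³k) = (77.4×10³)(3.7⁴)/(8·32.0³·2.2) = 25.15 → N_a = 25
Actual rate k = Gd⁴/(8D³·25) = 2.2134 N/mm
Working load F = kδ = 2.2134·32 = 70.83 N
C = 32.0/3.7 = 8.6486; K_W = (4C−1)/(4C−4)+0.615/C = 1.1692
τ_max = K_W·8FD/(πd³) = 1.1692·113.95 = 133.22 MPa
τ_max ≤ 145 MPa → acceptable

(a) 25 coils; (b) YES, τ_max = 133 MPa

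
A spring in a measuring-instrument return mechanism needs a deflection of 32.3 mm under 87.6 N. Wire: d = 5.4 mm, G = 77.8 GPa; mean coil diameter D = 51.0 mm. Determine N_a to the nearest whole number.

23

Required rate k = F/δ = 87.6/32.3 = 2.7121 N/mm
N_a = Gd⁴/(8D³k) = (77.8×10³ × 5.4⁴)/(8 × 51.0³ × 2.7121)
    = 6.61538e+07 / 2.87807e+06 = 22.99 → 23 coils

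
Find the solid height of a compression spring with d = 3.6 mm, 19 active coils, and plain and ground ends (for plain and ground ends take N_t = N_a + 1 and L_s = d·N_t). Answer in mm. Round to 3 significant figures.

plain and ground ends: N_t = N_a + 1 = 19 + 1 = 20
L_s = d·N_t = 3.6 × 20 = 72 mm

72.0 mm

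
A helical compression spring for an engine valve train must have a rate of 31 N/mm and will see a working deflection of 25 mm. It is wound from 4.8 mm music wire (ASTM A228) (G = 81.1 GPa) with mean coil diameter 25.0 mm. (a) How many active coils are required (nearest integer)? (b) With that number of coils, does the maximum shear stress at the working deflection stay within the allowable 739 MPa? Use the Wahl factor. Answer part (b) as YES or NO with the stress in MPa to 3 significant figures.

(a) 11 coils; (b) YES, τ_max = 584 MPa

N_a = Gd⁴/(8D³k) = (81.1×10³)(4.8⁴)/(8·25.0³·31) = 11.11 → N_a = 11
Actual rate k = Gd⁴/(8D³·11) = 31.31 N/mm
Working load F = kδ = 31.31·25 = 782.75 N
C = 25.0/4.8 = 5.2083; K_W = (4C−1)/(4C−4)+0.615/C = 1.2963
τ_max = K_W·8FD/(πd³) = 1.2963·450.59 = 584.1 MPa
τ_max ≤ 739 MPa → acceptable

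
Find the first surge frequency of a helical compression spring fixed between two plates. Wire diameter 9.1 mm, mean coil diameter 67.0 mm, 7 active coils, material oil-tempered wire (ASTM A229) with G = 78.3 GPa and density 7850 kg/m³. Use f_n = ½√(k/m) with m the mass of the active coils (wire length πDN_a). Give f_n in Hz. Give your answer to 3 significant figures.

103 Hz

k = Gd⁴/(8D³N_a) = (78.3×10³)(9.1⁴)/(8·67.0³·7) = 31.88 N/mm = 31880 N/m
Wire length L = πDN_a = π·67.0·7 = 1473.4 mm
m = ρ·(πd²/4)·L = 7850 × 65.039×10⁻⁶ m² × 1.4734 m = 0.75225 kg
f_n = ½√(k/m) = 0.5·√(31880/0.75225) = 0.5·√(42379) = 102.93 Hz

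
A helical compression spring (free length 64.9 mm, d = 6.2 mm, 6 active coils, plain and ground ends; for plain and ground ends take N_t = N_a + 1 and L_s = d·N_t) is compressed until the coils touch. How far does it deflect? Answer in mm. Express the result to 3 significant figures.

N_t = 7; L_s = 6.2·7 = 43.4 mm
δ_solid = L₀ − L_s = 64.9 − 43.4 = 21.5 mm

21.5 mm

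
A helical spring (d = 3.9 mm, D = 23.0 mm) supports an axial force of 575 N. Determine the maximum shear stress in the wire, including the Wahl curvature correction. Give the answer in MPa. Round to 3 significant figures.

714 MPa

Spring index C = D/d = 23.0/3.9 = 5.8974
K_W = (4C−1)/(4C−4) + 0.615/C = 22.590/19.590 + 0.1043 = 1.2574
τ₀ = 8FD/(πd³) = 8·575·23.0/(π·3.9³) = 105800/186.36 = 567.73 MPa
τ_max = K·τ₀ = 1.2574 × 567.73 = 713.88 MPa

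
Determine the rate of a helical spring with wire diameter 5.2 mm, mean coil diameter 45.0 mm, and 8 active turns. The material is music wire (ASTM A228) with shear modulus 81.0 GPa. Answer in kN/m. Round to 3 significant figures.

k = Gd⁴/(8D³N_a) = (81.0×10³ × 5.2⁴) / (8 × 45.0³ × 8)
  = 5.92241e+07 / 5.832e+06 = 10.155 N/mm

10.2 kN/m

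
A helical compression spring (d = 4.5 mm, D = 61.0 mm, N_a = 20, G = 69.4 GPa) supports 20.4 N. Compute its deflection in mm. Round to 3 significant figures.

k = Gd⁴/(8D³N_a) = (69.4×10³)(4.5⁴)/(8·61.0³·20) = 0.78361 N/mm
δ = F/k = 20.4 / 0.78361 = 26.033 mm

26.0 mm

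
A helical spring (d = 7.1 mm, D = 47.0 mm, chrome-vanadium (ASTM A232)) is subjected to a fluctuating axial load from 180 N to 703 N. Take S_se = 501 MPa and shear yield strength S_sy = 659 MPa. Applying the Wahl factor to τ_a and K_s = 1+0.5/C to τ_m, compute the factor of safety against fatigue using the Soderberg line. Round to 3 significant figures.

C = D/d = 47.0/7.1 = 6.6197; K_W = (4C−1)/(4C−4)+0.615/C = 1.2264; K_s = 1+0.5/C = 1.0755
F_a = (F_max−F_min)/2 = 261.5 N; F_m = (F_max+F_min)/2 = 441.5 N
τ_a = K_W·8F_aD/(πd³) = 1.2264 × 87.445 = 107.24 MPa
τ_m = K_s·8F_mD/(πd³) = 1.0755 × 147.64 = 158.79 MPa
Soderberg: 1/n_f = τ_a/S_se + τ_m/S_sy = 107.24/501 + 158.79/659 = 0.21405 + 0.24095 = 0.455
n_f = 1/0.455 = 2.198

2.20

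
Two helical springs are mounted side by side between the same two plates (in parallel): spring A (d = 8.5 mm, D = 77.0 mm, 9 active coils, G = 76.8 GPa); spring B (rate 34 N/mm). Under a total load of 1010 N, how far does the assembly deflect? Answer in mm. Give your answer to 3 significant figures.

21.9 mm

k_A = Gd⁴/(8D³N_a) = (76.8×10³)(8.5⁴)/(8·77.0³·9) = 12.196 N/mm
Parallel: k_eq = 12.196 + 34 = 46.196 N/mm
δ = F/k_eq = 1010/46.196 = 21.863 mm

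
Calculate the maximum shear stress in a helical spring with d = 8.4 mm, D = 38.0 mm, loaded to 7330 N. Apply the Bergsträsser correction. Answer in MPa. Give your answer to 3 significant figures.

Spring index C = D/d = 38.0/8.4 = 4.5238
K_B = (4C+2)/(4C−3) = 20.095/15.095 = 1.3312
τ₀ = 8FD/(πd³) = 8·7330·38.0/(π·8.4³) = 2.22832e+06/1862 = 1196.7 MPa
τ_max = K·τ₀ = 1.3312 × 1196.7 = 1593.1 MPa

1590 MPa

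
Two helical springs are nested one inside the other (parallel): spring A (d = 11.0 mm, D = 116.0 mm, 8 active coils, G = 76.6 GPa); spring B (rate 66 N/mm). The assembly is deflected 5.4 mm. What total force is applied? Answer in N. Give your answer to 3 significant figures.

k_A = Gd⁴/(8D³N_a) = (76.6×10³)(11.0⁴)/(8·116.0³·8) = 11.227 N/mm
Parallel: k_eq = 11.227 + 66 = 77.227 N/mm
F = k_eq·δ = 77.227·5.4 = 417.02 N

417 N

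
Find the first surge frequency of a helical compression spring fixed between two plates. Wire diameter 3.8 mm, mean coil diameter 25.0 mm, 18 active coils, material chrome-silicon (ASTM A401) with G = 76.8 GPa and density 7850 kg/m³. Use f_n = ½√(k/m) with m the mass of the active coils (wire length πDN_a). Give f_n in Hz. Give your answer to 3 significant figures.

119 Hz

k = Gd⁴/(8D³N_a) = (76.8×10³)(3.8⁴)/(8·25.0³·18) = 7.1173 N/mm = 7117.3 N/m
Wire length L = πDN_a = π·25.0·18 = 1413.7 mm
m = ρ·(πd²/4)·L = 7850 × 11.341×10⁻⁶ m² × 1.4137 m = 0.12586 kg
f_n = ½√(k/m) = 0.5·√(7117.3/0.12586) = 0.5·√(56549) = 118.9 Hz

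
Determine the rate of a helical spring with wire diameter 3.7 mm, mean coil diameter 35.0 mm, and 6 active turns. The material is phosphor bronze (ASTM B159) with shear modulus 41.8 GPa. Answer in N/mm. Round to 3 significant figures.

k = Gd⁴/(8D³N_a) = (41.8×10³ × 3.7⁴) / (8 × 35.0³ × 6)
  = 7.83399e+06 / 2.058e+06 = 3.8066 N/mm

3.81 N/mm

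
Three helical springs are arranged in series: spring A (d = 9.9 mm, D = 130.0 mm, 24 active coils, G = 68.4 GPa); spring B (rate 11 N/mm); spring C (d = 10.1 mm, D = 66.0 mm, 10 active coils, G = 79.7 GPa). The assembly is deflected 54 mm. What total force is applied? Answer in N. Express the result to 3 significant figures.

71.0 N

k_A = Gd⁴/(8D³N_a) = (68.4×10³)(9.9⁴)/(8·130.0³·24) = 1.5576 N/mm
k_C = Gd⁴/(8D³N_a) = (79.7×10³)(10.1⁴)/(8·66.0³·10) = 36.06 N/mm
Series: 1/k_eq = 1/1.5576 + 1/11 + 1/36.06 = 0.76064; k_eq = 1.3147 N/mm
F = k_eq·δ = 1.3147·54 = 70.993 N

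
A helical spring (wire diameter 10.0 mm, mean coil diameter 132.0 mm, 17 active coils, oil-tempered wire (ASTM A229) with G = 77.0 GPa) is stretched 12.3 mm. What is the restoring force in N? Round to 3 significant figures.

k = Gd⁴/(8D³N_a) = (77.0×10³)(10.0⁴)/(8·132.0³·17) = 2.4617 N/mm
F = k·δ = 2.4617 × 12.3 = 30.279 N

30.3 N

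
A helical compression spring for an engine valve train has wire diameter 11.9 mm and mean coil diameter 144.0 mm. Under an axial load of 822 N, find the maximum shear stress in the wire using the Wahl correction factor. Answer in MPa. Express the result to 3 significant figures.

200 MPa

Spring index C = D/d = 144.0/11.9 = 12.1008
K_W = (4C−1)/(4C−4) + 0.615/C = 47.403/44.403 + 0.0508 = 1.1184
τ₀ = 8FD/(πd³) = 8·822·144.0/(π·11.9³) = 946944/5294.1 = 178.87 MPa
τ_max = K·τ₀ = 1.1184 × 178.87 = 200.04 MPa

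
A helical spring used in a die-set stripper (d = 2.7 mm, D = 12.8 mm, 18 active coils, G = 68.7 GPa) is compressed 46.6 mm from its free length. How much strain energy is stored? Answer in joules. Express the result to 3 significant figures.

13.1 J

k = Gd⁴/(8D³N_a) = (68.7×10³)(2.7⁴)/(8·12.8³·18) = 12.09 N/mm
U = ½kδ² = 0.5 × 12.09 × 46.6² = 13127 N·mm = 13.127 J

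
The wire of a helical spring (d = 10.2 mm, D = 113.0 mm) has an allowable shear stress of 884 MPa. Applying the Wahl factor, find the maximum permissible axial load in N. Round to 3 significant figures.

2890 N

C = D/d = 113.0/10.2 = 11.0784
K_W = (4C−1)/(4C−4) + 0.615/C = 43.314/40.314 + 0.0555 = 1.1299
τ_max = K·8FD/(πd³) → F_max = τ_allow·πd³/(8DK)
F_max = 884·π·10.2³/(8·113.0·1.1299) = 2.9472e+06/1021.5 = 2885.2 N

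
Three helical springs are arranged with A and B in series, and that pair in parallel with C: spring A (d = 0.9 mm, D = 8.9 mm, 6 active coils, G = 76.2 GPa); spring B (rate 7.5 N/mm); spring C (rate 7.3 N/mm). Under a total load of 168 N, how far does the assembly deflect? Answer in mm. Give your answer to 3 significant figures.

k_A = Gd⁴/(8D³N_a) = (76.2×10³)(0.9⁴)/(8·8.9³·6) = 1.4775 N/mm
Springs A,B series: k_AB = 1/(1/1.4775+1/7.5) = 1.2343 N/mm; parallel with C: k_eq = 1.2343+7.3 = 8.5343 N/mm
δ = F/k_eq = 168/8.5343 = 19.685 mm

19.7 mm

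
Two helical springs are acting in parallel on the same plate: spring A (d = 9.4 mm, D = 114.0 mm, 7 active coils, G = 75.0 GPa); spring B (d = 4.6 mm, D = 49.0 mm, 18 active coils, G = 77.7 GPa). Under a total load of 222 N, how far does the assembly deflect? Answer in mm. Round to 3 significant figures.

k_A = Gd⁴/(8D³N_a) = (75.0×10³)(9.4⁴)/(8·114.0³·7) = 7.0578 N/mm
k_B = Gd⁴/(8D³N_a) = (77.7×10³)(4.6⁴)/(8·49.0³·18) = 2.0535 N/mm
Parallel: k_eq = 7.0578 + 2.0535 = 9.1113 N/mm
δ = F/k_eq = 222/9.1113 = 24.365 mm

24.4 mm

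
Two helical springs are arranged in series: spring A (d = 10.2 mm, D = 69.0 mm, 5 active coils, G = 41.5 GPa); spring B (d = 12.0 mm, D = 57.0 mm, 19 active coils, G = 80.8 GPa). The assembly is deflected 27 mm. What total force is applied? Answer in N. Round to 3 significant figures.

586 N

k_A = Gd⁴/(8D³N_a) = (41.5×10³)(10.2⁴)/(8·69.0³·5) = 34.185 N/mm
k_B = Gd⁴/(8D³N_a) = (80.8×10³)(12.0⁴)/(8·57.0³·19) = 59.521 N/mm
Series: 1/k_eq = 1/34.185 + 1/59.521 = 0.046053; k_eq = 21.714 N/mm
F = k_eq·δ = 21.714·27 = 586.28 N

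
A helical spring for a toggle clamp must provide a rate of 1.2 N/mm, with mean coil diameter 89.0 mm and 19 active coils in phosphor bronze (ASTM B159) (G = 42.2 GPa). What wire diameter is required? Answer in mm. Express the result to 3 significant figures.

d = (8D³N_a·k / G)^(1/4) = (8·89.0³·19·1.2 / (42.2×10³))^0.25
  = (3047.1)^0.25 = 7.4297 mm

7.43 mm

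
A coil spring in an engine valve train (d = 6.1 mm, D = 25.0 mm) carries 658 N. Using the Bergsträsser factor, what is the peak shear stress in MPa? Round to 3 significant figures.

Spring index C = D/d = 25.0/6.1 = 4.0984
K_B = (4C+2)/(4C−3) = 18.393/13.393 = 1.3733
τ₀ = 8FD/(πd³) = 8·658·25.0/(π·6.1³) = 131600/713.08 = 184.55 MPa
τ_max = K·τ₀ = 1.3733 × 184.55 = 253.45 MPa

253 MPa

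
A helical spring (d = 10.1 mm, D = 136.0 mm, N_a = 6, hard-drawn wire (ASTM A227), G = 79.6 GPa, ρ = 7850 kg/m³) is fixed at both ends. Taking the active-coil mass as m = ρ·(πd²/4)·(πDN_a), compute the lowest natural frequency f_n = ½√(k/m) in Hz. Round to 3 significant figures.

k = Gd⁴/(8D³N_a) = (79.6×10³)(10.1⁴)/(8·136.0³·6) = 6.8603 N/mm = 6860.3 N/m
Wire length L = πDN_a = π·136.0·6 = 2563.5 mm
m = ρ·(πd²/4)·L = 7850 × 80.118×10⁻⁶ m² × 2.5635 m = 1.6123 kg
f_n = ½√(k/m) = 0.5·√(6860.3/1.6123) = 0.5·√(4255) = 32.615 Hz

32.6 Hz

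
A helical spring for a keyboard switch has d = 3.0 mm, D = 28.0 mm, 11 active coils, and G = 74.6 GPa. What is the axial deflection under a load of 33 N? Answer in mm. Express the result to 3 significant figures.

k = Gd⁴/(8D³N_a) = (74.6×10³)(3.0⁴)/(8·28.0³·11) = 3.128 N/mm
δ = F/k = 33 / 3.128 = 10.55 mm

10.5 mm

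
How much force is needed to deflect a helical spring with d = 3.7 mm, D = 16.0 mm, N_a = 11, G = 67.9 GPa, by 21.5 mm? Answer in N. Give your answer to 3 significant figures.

759 N

k = Gd⁴/(8D³N_a) = (67.9×10³)(3.7⁴)/(8·16.0³·11) = 35.305 N/mm
F = k·δ = 35.305 × 21.5 = 759.05 N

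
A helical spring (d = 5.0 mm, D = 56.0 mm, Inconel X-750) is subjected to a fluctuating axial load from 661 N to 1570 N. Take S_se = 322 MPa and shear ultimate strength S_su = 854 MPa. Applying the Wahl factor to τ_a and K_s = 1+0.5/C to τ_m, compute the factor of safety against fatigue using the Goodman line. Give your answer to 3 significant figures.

0.296

C = D/d = 56.0/5.0 = 11.2000; K_W = (4C−1)/(4C−4)+0.615/C = 1.1284; K_s = 1+0.5/C = 1.0446
F_a = (F_max−F_min)/2 = 454.5 N; F_m = (F_max+F_min)/2 = 1115.5 N
τ_a = K_W·8F_aD/(πd³) = 1.1284 × 518.5 = 585.1 MPa
τ_m = K_s·8F_mD/(πd³) = 1.0446 × 1272.6 = 1329.4 MPa
Goodman: 1/n_f = τ_a/S_se + τ_m/S_su = 585.1/322 + 1329.4/854 = 1.81708 + 1.55667 = 3.3738
n_f = 1/3.3738 = 0.2964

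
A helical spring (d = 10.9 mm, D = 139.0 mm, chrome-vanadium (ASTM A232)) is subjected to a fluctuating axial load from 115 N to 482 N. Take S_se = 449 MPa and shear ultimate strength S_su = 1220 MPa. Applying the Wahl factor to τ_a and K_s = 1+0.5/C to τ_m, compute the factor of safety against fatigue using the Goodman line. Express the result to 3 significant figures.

C = D/d = 139.0/10.9 = 12.7523; K_W = (4C−1)/(4C−4)+0.615/C = 1.1120; K_s = 1+0.5/C = 1.0392
F_a = (F_max−F_min)/2 = 183.5 N; F_m = (F_max+F_min)/2 = 298.5 N
τ_a = K_W·8F_aD/(πd³) = 1.1120 × 50.155 = 55.774 MPa
τ_m = K_s·8F_mD/(πd³) = 1.0392 × 81.587 = 84.786 MPa
Goodman: 1/n_f = τ_a/S_se + τ_m/S_su = 55.774/449 + 84.786/1220 = 0.12422 + 0.06950 = 0.19372
n_f = 1/0.19372 = 5.162

5.16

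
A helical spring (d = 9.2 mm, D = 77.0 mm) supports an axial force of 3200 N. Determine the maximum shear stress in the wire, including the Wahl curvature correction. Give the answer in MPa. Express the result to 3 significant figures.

Spring index C = D/d = 77.0/9.2 = 8.3696
K_W = (4C−1)/(4C−4) + 0.615/C = 32.478/29.478 + 0.0735 = 1.1753
τ₀ = 8FD/(πd³) = 8·3200·77.0/(π·9.2³) = 1.9712e+06/2446.3 = 805.78 MPa
τ_max = K·τ₀ = 1.1753 × 805.78 = 947 MPa

947 MPa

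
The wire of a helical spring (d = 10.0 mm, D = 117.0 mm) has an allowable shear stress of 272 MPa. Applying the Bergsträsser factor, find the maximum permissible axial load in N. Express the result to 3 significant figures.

819 N

C = D/d = 117.0/10.0 = 11.7000
K_B = (4C+2)/(4C−3) = 48.800/43.800 = 1.1142
τ_max = K·8FD/(πd³) → F_max = τ_allow·πd³/(8DK)
F_max = 272·π·10.0³/(8·117.0·1.1142) = 8.5451e+05/1042.8 = 819.4 N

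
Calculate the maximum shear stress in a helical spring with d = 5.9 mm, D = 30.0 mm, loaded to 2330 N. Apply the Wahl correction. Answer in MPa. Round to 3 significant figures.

Spring index C = D/d = 30.0/5.9 = 5.0847
K_W = (4C−1)/(4C−4) + 0.615/C = 19.339/16.339 + 0.1210 = 1.3046
τ₀ = 8FD/(πd³) = 8·2330·30.0/(π·5.9³) = 559200/645.22 = 866.68 MPa
τ_max = K·τ₀ = 1.3046 × 866.68 = 1130.6 MPa

1130 MPa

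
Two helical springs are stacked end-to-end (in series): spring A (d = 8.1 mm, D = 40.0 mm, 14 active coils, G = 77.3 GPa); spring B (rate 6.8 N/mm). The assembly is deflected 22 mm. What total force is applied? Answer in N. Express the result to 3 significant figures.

k_A = Gd⁴/(8D³N_a) = (77.3×10³)(8.1⁴)/(8·40.0³·14) = 46.422 N/mm
Series: 1/k_eq = 1/46.422 + 1/6.8 = 0.1686; k_eq = 5.9312 N/mm
F = k_eq·δ = 5.9312·22 = 130.49 N

130 N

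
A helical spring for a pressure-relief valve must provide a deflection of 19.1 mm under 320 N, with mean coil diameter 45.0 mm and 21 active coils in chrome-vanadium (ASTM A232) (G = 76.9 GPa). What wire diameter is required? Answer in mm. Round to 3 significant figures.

7.60 mm

Required rate k = F/δ = 320/19.1 = 16.754 N/mm
d = (8D³N_a·k / G)^(1/4) = (8·45.0³·21·16.754 / (76.9×10³))^0.25
  = (3335.3)^0.25 = 7.5995 mm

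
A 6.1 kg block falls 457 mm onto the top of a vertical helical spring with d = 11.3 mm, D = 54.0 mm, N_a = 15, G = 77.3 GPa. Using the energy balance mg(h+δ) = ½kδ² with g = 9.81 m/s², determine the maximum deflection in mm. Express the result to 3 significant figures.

29.5 mm

k = Gd⁴/(8D³N_a) = (77.3×10³)(11.3⁴)/(8·54.0³·15) = 66.701 N/mm
W = mg = 6.1 × 9.81 = 59.841 N
½kδ² − Wδ − Wh = 0 → δ = (W + √(W² + 2kWh))/k
δ = (59.841 + √(3580.9 + 3.64818e+06))/66.701 = (59.841 + 1911)/66.701 = 29.547 mm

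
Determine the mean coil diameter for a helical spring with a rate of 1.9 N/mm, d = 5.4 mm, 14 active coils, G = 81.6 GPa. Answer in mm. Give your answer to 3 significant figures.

D = (Gd⁴/(8N_a·k))^(1/3) = (81.6×10³·5.4⁴/(8·14·1.9))^(1/3)
  = (326057)^(1/3) = 68.8279 mm

68.8 mm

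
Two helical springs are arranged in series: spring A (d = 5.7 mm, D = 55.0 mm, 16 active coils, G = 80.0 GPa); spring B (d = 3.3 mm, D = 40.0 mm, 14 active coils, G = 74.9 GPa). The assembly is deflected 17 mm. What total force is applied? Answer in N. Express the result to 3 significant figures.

k_A = Gd⁴/(8D³N_a) = (80.0×10³)(5.7⁴)/(8·55.0³·16) = 3.9654 N/mm
k_B = Gd⁴/(8D³N_a) = (74.9×10³)(3.3⁴)/(8·40.0³·14) = 1.2392 N/mm
Series: 1/k_eq = 1/3.9654 + 1/1.2392 = 1.0592; k_eq = 0.94415 N/mm
F = k_eq·δ = 0.94415·17 = 16.051 N

16.1 N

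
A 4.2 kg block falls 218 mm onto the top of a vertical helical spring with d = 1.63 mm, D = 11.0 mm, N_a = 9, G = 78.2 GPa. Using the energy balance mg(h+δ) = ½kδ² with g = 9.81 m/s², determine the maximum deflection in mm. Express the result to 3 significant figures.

k = Gd⁴/(8D³N_a) = (78.2×10³)(1.63⁴)/(8·11.0³·9) = 5.7603 N/mm
W = mg = 4.2 × 9.81 = 41.202 N
½kδ² − Wδ − Wh = 0 → δ = (W + √(W² + 2kWh))/k
δ = (41.202 + √(1697.6 + 103479))/5.7603 = (41.202 + 324.31)/5.7603 = 63.453 mm

63.5 mm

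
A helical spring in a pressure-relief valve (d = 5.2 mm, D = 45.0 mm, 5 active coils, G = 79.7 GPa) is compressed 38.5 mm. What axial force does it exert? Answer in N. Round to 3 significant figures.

616 N

k = Gd⁴/(8D³N_a) = (79.7×10³)(5.2⁴)/(8·45.0³·5) = 15.987 N/mm
F = k·δ = 15.987 × 38.5 = 615.51 N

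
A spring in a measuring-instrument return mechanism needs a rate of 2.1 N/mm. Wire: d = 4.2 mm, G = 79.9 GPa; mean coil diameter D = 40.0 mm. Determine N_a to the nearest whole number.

23

N_a = Gd⁴/(8D³k) = (79.9×10³ × 4.2⁴)/(8 × 40.0³ × 2.1)
    = 2.48625e+07 / 1.0752e+06 = 23.12 → 23 coils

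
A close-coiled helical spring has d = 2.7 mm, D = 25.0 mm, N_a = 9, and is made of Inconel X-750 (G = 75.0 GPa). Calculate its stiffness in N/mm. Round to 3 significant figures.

3.54 N/mm

k = Gd⁴/(8D³N_a) = (75.0×10³ × 2.7⁴) / (8 × 25.0³ × 9)
  = 3.98581e+06 / 1.125e+06 = 3.5429 N/mm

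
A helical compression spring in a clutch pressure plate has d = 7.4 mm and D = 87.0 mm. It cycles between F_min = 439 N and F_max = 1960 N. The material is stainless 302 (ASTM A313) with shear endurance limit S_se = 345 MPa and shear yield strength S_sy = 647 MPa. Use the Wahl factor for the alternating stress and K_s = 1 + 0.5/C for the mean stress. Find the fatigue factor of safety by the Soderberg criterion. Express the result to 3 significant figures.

C = D/d = 87.0/7.4 = 11.7568; K_W = (4C−1)/(4C−4)+0.615/C = 1.1220; K_s = 1+0.5/C = 1.0425
F_a = (F_max−F_min)/2 = 760.5 N; F_m = (F_max+F_min)/2 = 1199.5 N
τ_a = K_W·8F_aD/(πd³) = 1.1220 × 415.78 = 466.52 MPa
τ_m = K_s·8F_mD/(πd³) = 1.0425 × 655.79 = 683.68 MPa
Soderberg: 1/n_f = τ_a/S_se + τ_m/S_sy = 466.52/345 + 683.68/647 = 1.35223 + 1.05669 = 2.4089
n_f = 1/2.4089 = 0.4151

0.415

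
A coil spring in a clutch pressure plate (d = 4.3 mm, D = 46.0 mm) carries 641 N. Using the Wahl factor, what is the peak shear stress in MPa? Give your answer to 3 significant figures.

1070 MPa

Spring index C = D/d = 46.0/4.3 = 10.6977
K_W = (4C−1)/(4C−4) + 0.615/C = 41.791/38.791 + 0.0575 = 1.1348
τ₀ = 8FD/(πd³) = 8·641·46.0/(π·4.3³) = 235888/249.78 = 944.39 MPa
τ_max = K·τ₀ = 1.1348 × 944.39 = 1071.7 MPa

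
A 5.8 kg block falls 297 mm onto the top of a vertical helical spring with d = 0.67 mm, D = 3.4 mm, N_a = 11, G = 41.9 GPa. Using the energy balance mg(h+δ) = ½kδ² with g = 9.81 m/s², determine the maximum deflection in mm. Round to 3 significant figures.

143 mm

k = Gd⁴/(8D³N_a) = (41.9×10³)(0.67⁴)/(8·3.4³·11) = 2.4411 N/mm
W = mg = 5.8 × 9.81 = 56.898 N
½kδ² − Wδ − Wh = 0 → δ = (W + √(W² + 2kWh))/k
δ = (56.898 + √(3237.4 + 82504.4))/2.4411 = (56.898 + 292.82)/2.4411 = 143.26 mm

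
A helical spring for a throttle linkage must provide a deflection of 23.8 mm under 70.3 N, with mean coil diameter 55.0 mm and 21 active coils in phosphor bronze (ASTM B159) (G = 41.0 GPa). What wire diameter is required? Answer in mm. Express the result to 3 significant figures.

6.70 mm

Required rate k = F/δ = 70.3/23.8 = 2.9538 N/mm
d = (8D³N_a·k / G)^(1/4) = (8·55.0³·21·2.9538 / (41.0×10³))^0.25
  = (2013.7)^0.25 = 6.6988 mm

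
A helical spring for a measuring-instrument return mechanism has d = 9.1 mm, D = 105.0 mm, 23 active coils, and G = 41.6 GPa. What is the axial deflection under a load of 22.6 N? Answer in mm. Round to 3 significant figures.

16.9 mm

k = Gd⁴/(8D³N_a) = (41.6×10³)(9.1⁴)/(8·105.0³·23) = 1.3393 N/mm
δ = F/k = 22.6 / 1.3393 = 16.875 mm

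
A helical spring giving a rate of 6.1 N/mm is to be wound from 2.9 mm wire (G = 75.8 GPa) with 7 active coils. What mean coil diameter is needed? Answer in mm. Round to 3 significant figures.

25.0 mm

D = (Gd⁴/(8N_a·k))^(1/3) = (75.8×10³·2.9⁴/(8·7·6.1))^(1/3)
  = (15694.4)^(1/3) = 25.0369 mm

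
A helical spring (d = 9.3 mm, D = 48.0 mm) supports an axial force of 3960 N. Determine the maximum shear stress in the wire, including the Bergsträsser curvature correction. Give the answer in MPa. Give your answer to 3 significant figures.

772 MPa

Spring index C = D/d = 48.0/9.3 = 5.1613
K_B = (4C+2)/(4C−3) = 22.645/17.645 = 1.2834
τ₀ = 8FD/(πd³) = 8·3960·48.0/(π·9.3³) = 1.52064e+06/2527 = 601.77 MPa
τ_max = K·τ₀ = 1.2834 × 601.77 = 772.28 MPa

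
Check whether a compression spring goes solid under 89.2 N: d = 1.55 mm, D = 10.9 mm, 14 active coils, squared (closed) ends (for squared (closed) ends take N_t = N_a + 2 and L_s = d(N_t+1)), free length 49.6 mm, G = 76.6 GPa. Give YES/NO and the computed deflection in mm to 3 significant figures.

k = Gd⁴/(8D³N_a) = (76.6×10³)(1.55⁴)/(8·10.9³·14) = 3.0483 N/mm
N_t = 16; L_s = 1.55·17 = 26.35 mm; δ_solid = L₀ − L_s = 49.6 − 26.35 = 23.25 mm
δ = F/k = 89.2/3.0483 = 29.262 mm
δ ≥ δ_solid → spring goes solid

YES, δ = 29.3 mm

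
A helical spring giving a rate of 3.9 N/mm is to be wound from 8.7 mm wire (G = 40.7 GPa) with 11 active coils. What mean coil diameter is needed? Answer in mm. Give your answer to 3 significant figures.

D = (Gd⁴/(8N_a·k))^(1/3) = (40.7×10³·8.7⁴/(8·11·3.9))^(1/3)
  = (679398)^(1/3) = 87.9106 mm

87.9 mm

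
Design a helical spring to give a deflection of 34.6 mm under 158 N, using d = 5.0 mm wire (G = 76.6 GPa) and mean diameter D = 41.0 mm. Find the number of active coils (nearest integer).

19

Required rate k = F/δ = 158/34.6 = 4.5665 N/mm
N_a = Gd⁴/(8D³k) = (76.6×10³ × 5.0⁴)/(8 × 41.0³ × 4.5665)
    = 4.7875e+07 / 2.51781e+06 = 19.01 → 19 coils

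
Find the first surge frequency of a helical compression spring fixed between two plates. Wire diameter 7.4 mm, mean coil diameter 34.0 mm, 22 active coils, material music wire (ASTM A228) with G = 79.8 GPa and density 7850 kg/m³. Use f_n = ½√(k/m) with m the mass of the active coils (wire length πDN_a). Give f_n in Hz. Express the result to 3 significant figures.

104 Hz

k = Gd⁴/(8D³N_a) = (79.8×10³)(7.4⁴)/(8·34.0³·22) = 34.592 N/mm = 34592 N/m
Wire length L = πDN_a = π·34.0·22 = 2349.9 mm
m = ρ·(πd²/4)·L = 7850 × 43.008×10⁻⁶ m² × 2.3499 m = 0.79337 kg
f_n = ½√(k/m) = 0.5·√(34592/0.79337) = 0.5·√(43602) = 104.41 Hz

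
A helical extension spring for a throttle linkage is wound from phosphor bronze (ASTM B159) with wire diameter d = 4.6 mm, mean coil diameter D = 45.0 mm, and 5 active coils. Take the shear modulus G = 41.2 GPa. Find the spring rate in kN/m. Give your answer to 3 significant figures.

k = Gd⁴/(8D³N_a) = (41.2×10³ × 4.6⁴) / (8 × 45.0³ × 5)
  = 1.84471e+07 / 3.645e+06 = 5.0609 N/mm

5.06 kN/m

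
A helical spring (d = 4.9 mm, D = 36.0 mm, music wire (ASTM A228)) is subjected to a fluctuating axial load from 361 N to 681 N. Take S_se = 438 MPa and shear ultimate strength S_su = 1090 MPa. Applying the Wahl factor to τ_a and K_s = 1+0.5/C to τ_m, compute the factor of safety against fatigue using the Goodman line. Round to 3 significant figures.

C = D/d = 36.0/4.9 = 7.3469; K_W = (4C−1)/(4C−4)+0.615/C = 1.2019; K_s = 1+0.5/C = 1.0681
F_a = (F_max−F_min)/2 = 160 N; F_m = (F_max+F_min)/2 = 521 N
τ_a = K_W·8F_aD/(πd³) = 1.2019 × 124.67 = 149.84 MPa
τ_m = K_s·8F_mD/(πd³) = 1.0681 × 405.97 = 433.6 MPa
Goodman: 1/n_f = τ_a/S_se + τ_m/S_su = 149.84/438 + 433.6/1090 = 0.34211 + 0.39780 = 0.7399
n_f = 1/0.7399 = 1.352

1.35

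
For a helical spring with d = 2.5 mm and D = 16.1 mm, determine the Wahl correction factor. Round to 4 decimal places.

1.2334

C = D/d = 16.1/2.5 = 6.4400
K_W = (4C−1)/(4C−4) + 0.615/C = 24.760/21.760 + 0.0955 = 1.2334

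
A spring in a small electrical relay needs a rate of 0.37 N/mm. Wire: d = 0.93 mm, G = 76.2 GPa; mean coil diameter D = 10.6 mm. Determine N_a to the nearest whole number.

16

N_a = Gd⁴/(8D³k) = (76.2×10³ × 0.93⁴)/(8 × 10.6³ × 0.37)
    = 57001.6 / 3525.41 = 16.17 → 16 coils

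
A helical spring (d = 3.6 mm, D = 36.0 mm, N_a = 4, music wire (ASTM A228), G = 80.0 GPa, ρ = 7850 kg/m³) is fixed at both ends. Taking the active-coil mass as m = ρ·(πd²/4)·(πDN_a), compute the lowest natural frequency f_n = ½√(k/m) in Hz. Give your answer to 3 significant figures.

249 Hz

k = Gd⁴/(8D³N_a) = (80.0×10³)(3.6⁴)/(8·36.0³·4) = 9 N/mm = 9000 N/m
Wire length L = πDN_a = π·36.0·4 = 452.39 mm
m = ρ·(πd²/4)·L = 7850 × 10.179×10⁻⁶ m² × 0.45239 m = 0.036147 kg
f_n = ½√(k/m) = 0.5·√(9000/0.036147) = 0.5·√(2.4898e+05) = 249.49 Hz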